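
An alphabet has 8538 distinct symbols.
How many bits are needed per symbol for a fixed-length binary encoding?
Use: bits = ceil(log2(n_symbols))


log2(8538) = 13.0597
Bracket: 2^13 = 8192 < 8538 <= 2^14 = 16384
So ceil(log2(8538)) = 14

bits = ceil(log2(8538)) = ceil(13.0597) = 14 bits


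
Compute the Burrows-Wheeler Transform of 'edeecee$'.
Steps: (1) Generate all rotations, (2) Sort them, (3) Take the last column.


Rotations (sorted):
  0: $edeecee -> last char: e
  1: cee$edee -> last char: e
  2: deecee$e -> last char: e
  3: e$edeece -> last char: e
  4: ecee$ede -> last char: e
  5: edeecee$ -> last char: $
  6: ee$edeec -> last char: c
  7: eecee$ed -> last char: d


BWT = eeeee$cd


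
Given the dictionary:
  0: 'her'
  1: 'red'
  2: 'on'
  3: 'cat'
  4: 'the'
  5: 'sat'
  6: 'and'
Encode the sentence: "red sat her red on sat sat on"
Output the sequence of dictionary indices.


Look up each word in the dictionary:
  'red' -> 1
  'sat' -> 5
  'her' -> 0
  'red' -> 1
  'on' -> 2
  'sat' -> 5
  'sat' -> 5
  'on' -> 2

Encoded: [1, 5, 0, 1, 2, 5, 5, 2]


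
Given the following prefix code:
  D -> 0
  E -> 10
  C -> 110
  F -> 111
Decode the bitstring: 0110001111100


Decoding step by step:
Bits 0 -> D
Bits 110 -> C
Bits 0 -> D
Bits 0 -> D
Bits 111 -> F
Bits 110 -> C
Bits 0 -> D


Decoded message: DCDDFCD


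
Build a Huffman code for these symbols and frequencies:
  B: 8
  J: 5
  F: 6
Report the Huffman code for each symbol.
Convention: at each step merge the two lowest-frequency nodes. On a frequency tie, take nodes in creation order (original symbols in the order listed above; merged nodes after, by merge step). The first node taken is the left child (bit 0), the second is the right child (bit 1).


Huffman tree construction:
Step 1: Merge J(5) + F(6) = 11
Step 2: Merge B(8) + (J+F)(11) = 19
Read each symbol's code off the tree from the root (left child = 0, right child = 1).

Codes:
  B: 0 (length 1)
  J: 10 (length 2)
  F: 11 (length 2)
Average code length: 30/19 = 1.5789 bits/symbol


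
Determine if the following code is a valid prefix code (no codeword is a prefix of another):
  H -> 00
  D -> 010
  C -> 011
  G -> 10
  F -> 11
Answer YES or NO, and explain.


Checking each pair (does one codeword prefix another?):
  H='00' vs D='010': no prefix
  H='00' vs C='011': no prefix
  H='00' vs G='10': no prefix
  H='00' vs F='11': no prefix
  D='010' vs H='00': no prefix
  D='010' vs C='011': no prefix
  D='010' vs G='10': no prefix
  D='010' vs F='11': no prefix
  C='011' vs H='00': no prefix
  C='011' vs D='010': no prefix
  C='011' vs G='10': no prefix
  C='011' vs F='11': no prefix
  G='10' vs H='00': no prefix
  G='10' vs D='010': no prefix
  G='10' vs C='011': no prefix
  G='10' vs F='11': no prefix
  F='11' vs H='00': no prefix
  F='11' vs D='010': no prefix
  F='11' vs C='011': no prefix
  F='11' vs G='10': no prefix
No violation found over all pairs.

YES -- this is a valid prefix code. No codeword is a prefix of any other codeword.


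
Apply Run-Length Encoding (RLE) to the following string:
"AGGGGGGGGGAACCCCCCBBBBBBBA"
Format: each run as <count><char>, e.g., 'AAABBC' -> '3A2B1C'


Scanning runs left to right:
  i=0: run of 'A' x 1 -> '1A'
  i=1: run of 'G' x 9 -> '9G'
  i=10: run of 'A' x 2 -> '2A'
  i=12: run of 'C' x 6 -> '6C'
  i=18: run of 'B' x 7 -> '7B'
  i=25: run of 'A' x 1 -> '1A'

RLE = 1A9G2A6C7B1A


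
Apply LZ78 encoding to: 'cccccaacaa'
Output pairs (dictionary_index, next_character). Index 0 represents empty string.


LZ78 encoding steps:
Dictionary: {0: ''}
Step 1: w='' (idx 0), next='c' -> output (0, 'c'), add 'c' as idx 1
Step 2: w='c' (idx 1), next='c' -> output (1, 'c'), add 'cc' as idx 2
Step 3: w='cc' (idx 2), next='a' -> output (2, 'a'), add 'cca' as idx 3
Step 4: w='' (idx 0), next='a' -> output (0, 'a'), add 'a' as idx 4
Step 5: w='c' (idx 1), next='a' -> output (1, 'a'), add 'ca' as idx 5
Step 6: w='a' (idx 4), end of input -> output (4, '')


Encoded: [(0, 'c'), (1, 'c'), (2, 'a'), (0, 'a'), (1, 'a'), (4, '')]


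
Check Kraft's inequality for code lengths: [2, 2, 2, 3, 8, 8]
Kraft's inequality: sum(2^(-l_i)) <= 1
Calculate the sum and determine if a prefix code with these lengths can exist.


Sum = 2^(-2) + 2^(-2) + 2^(-2) + 2^(-3) + 2^(-8) + 2^(-8)
    = 0.25 + 0.25 + 0.25 + 0.125 + 0.00390625 + 0.00390625
    = 226/256 = 0.8828125
Since 0.8828125 <= 1, Kraft's inequality IS satisfied.
A prefix code with these lengths CAN exist.

Kraft sum = 0.8828125. Satisfied.


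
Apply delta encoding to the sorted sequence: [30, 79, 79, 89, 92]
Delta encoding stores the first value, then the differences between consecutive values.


First value: 30
Deltas:
  79 - 30 = 49
  79 - 79 = 0
  89 - 79 = 10
  92 - 89 = 3


Delta encoded: [30, 49, 0, 10, 3]


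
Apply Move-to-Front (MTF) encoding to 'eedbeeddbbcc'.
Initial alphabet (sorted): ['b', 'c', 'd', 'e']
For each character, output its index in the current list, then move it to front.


MTF encoding:
'e': index 3 in ['b', 'c', 'd', 'e'] -> ['e', 'b', 'c', 'd']
'e': index 0 in ['e', 'b', 'c', 'd'] -> ['e', 'b', 'c', 'd']
'd': index 3 in ['e', 'b', 'c', 'd'] -> ['d', 'e', 'b', 'c']
'b': index 2 in ['d', 'e', 'b', 'c'] -> ['b', 'd', 'e', 'c']
'e': index 2 in ['b', 'd', 'e', 'c'] -> ['e', 'b', 'd', 'c']
'e': index 0 in ['e', 'b', 'd', 'c'] -> ['e', 'b', 'd', 'c']
'd': index 2 in ['e', 'b', 'd', 'c'] -> ['d', 'e', 'b', 'c']
'd': index 0 in ['d', 'e', 'b', 'c'] -> ['d', 'e', 'b', 'c']
'b': index 2 in ['d', 'e', 'b', 'c'] -> ['b', 'd', 'e', 'c']
'b': index 0 in ['b', 'd', 'e', 'c'] -> ['b', 'd', 'e', 'c']
'c': index 3 in ['b', 'd', 'e', 'c'] -> ['c', 'b', 'd', 'e']
'c': index 0 in ['c', 'b', 'd', 'e'] -> ['c', 'b', 'd', 'e']


Output: [3, 0, 3, 2, 2, 0, 2, 0, 2, 0, 3, 0]


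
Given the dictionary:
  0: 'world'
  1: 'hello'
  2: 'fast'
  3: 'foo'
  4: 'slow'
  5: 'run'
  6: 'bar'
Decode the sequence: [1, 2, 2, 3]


Look up each index in the dictionary:
  1 -> 'hello'
  2 -> 'fast'
  2 -> 'fast'
  3 -> 'foo'

Decoded: "hello fast fast foo"


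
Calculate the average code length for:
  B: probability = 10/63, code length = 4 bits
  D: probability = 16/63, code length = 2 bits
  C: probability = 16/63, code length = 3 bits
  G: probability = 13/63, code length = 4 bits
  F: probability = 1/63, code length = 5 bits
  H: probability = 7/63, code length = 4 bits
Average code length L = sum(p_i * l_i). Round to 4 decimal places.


Weighted contributions p_i * l_i:
  B: (10/63) * 4 = 40/63
  D: (16/63) * 2 = 32/63
  C: (16/63) * 3 = 48/63
  G: (13/63) * 4 = 52/63
  F: (1/63) * 5 = 5/63
  H: (7/63) * 4 = 28/63
Sum = (40 + 32 + 48 + 52 + 5 + 28)/63 = 205/63

L = 205/63 = 3.2540 bits/symbol


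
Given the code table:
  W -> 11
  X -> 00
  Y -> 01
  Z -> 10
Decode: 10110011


Decoding:
10 -> Z
11 -> W
00 -> X
11 -> W


Result: ZWXW


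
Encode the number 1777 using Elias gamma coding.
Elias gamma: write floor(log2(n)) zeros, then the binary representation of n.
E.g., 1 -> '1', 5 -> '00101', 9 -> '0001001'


num_bits = floor(log2(1777)) + 1 = 11
leading_zeros = num_bits - 1 = 10
binary(1777) = 11011110001

Elias gamma(1777) = '0000000000' + '11011110001' = 000000000011011110001 (21 bits)


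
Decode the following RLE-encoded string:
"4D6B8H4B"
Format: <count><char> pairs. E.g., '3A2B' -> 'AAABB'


Expanding each <count><char> pair:
  4D -> 'DDDD'
  6B -> 'BBBBBB'
  8H -> 'HHHHHHHH'
  4B -> 'BBBB'

Decoded = DDDDBBBBBBHHHHHHHHBBBB


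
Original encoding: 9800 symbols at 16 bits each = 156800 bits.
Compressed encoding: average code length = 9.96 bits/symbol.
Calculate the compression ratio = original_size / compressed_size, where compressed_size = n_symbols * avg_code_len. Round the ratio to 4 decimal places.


original_size = n_symbols * orig_bits = 9800 * 16 = 156800 bits
compressed_size = n_symbols * avg_code_len = 9800 * 9.96 = 97608.0 bits
ratio = original_size / compressed_size = 156800 / 97608.0 = 1.6064

Compression ratio = 1.6064


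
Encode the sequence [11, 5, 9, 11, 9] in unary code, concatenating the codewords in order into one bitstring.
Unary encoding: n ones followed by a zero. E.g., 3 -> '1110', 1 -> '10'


Encode each number as n ones followed by a terminating 0:
  11 -> 111111111110 (12 bits)
  5 -> 111110 (6 bits)
  9 -> 1111111110 (10 bits)
  11 -> 111111111110 (12 bits)
  9 -> 1111111110 (10 bits)
Total length = 12 + 6 + 10 + 12 + 10 = 50 bits.

Unary([11, 5, 9, 11, 9]) = 11111111111011111011111111101111111111101111111110 (50 bits)


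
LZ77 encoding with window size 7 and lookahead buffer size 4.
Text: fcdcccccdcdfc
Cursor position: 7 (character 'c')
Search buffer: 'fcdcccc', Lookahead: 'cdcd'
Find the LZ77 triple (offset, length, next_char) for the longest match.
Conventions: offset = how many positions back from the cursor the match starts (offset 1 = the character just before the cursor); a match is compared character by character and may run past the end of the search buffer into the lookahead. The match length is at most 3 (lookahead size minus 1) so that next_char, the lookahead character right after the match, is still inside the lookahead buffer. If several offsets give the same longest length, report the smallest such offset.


Try each offset into the search buffer:
  offset=1 (pos 6, char 'c'): match length 1
  offset=2 (pos 5, char 'c'): match length 1
  offset=3 (pos 4, char 'c'): match length 1
  offset=4 (pos 3, char 'c'): match length 1
  offset=5 (pos 2, char 'd'): match length 0
  offset=6 (pos 1, char 'c'): match length 3
  offset=7 (pos 0, char 'f'): match length 0
Longest match has length 3 at offset 6.
next_char = character at position 7 + 3 = 10 -> 'd'

Best match: offset=6, length=3 (matching 'cdc' starting at position 1)
LZ77 triple: (6, 3, 'd')


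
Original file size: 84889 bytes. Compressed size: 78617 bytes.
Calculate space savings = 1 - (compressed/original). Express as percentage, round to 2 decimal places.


ratio = compressed/original = 78617/84889 = 0.926115
savings = 1 - ratio = 1 - 0.926115 = 0.073885
as a percentage: 0.073885 * 100 = 7.39%

Space savings = 1 - 78617/84889 = 7.39%


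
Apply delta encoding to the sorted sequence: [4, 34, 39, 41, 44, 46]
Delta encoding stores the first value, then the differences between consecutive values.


First value: 4
Deltas:
  34 - 4 = 30
  39 - 34 = 5
  41 - 39 = 2
  44 - 41 = 3
  46 - 44 = 2


Delta encoded: [4, 30, 5, 2, 3, 2]


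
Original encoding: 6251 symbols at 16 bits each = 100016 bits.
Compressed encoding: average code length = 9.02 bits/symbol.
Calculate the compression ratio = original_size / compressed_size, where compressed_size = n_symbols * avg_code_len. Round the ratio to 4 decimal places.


original_size = n_symbols * orig_bits = 6251 * 16 = 100016 bits
compressed_size = n_symbols * avg_code_len = 6251 * 9.02 = 56384.02 bits
ratio = original_size / compressed_size = 100016 / 56384.02 = 1.7738

Compression ratio = 1.7738


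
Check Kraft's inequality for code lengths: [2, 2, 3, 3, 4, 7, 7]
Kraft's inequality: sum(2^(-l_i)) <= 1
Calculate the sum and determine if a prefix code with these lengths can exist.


Sum = 2^(-2) + 2^(-2) + 2^(-3) + 2^(-3) + 2^(-4) + 2^(-7) + 2^(-7)
    = 0.25 + 0.25 + 0.125 + 0.125 + 0.0625 + 0.0078125 + 0.0078125
    = 106/128 = 0.828125
Since 0.828125 <= 1, Kraft's inequality IS satisfied.
A prefix code with these lengths CAN exist.

Kraft sum = 0.828125. Satisfied.


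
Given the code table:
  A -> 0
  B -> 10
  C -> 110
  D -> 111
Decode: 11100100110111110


Decoding:
111 -> D
0 -> A
0 -> A
10 -> B
0 -> A
110 -> C
111 -> D
110 -> C


Result: DAABACDC


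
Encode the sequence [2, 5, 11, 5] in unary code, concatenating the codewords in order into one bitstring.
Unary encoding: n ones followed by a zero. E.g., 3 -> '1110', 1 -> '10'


Encode each number as n ones followed by a terminating 0:
  2 -> 110 (3 bits)
  5 -> 111110 (6 bits)
  11 -> 111111111110 (12 bits)
  5 -> 111110 (6 bits)
Total length = 3 + 6 + 12 + 6 = 27 bits.

Unary([2, 5, 11, 5]) = 110111110111111111110111110 (27 bits)


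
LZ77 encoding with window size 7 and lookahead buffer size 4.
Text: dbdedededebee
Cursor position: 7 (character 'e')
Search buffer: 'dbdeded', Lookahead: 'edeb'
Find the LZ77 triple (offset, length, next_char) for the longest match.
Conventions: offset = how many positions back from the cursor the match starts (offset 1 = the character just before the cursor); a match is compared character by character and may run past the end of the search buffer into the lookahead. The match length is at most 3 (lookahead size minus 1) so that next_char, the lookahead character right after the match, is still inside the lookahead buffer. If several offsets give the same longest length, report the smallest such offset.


Try each offset into the search buffer:
  offset=1 (pos 6, char 'd'): match length 0
  offset=2 (pos 5, char 'e'): match length 3
  offset=3 (pos 4, char 'd'): match length 0
  offset=4 (pos 3, char 'e'): match length 3
  offset=5 (pos 2, char 'd'): match length 0
  offset=6 (pos 1, char 'b'): match length 0
  offset=7 (pos 0, char 'd'): match length 0
Longest match has length 3, found at offsets 2, 4; take the smallest, offset 2.
next_char = character at position 7 + 3 = 10 -> 'b'

Best match: offset=2, length=3 (matching 'ede' starting at position 5)
LZ77 triple: (2, 3, 'b')


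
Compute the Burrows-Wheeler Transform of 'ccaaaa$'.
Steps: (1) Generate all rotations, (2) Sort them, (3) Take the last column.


Rotations (sorted):
  0: $ccaaaa -> last char: a
  1: a$ccaaa -> last char: a
  2: aa$ccaa -> last char: a
  3: aaa$cca -> last char: a
  4: aaaa$cc -> last char: c
  5: caaaa$c -> last char: c
  6: ccaaaa$ -> last char: $


BWT = aaaacc$


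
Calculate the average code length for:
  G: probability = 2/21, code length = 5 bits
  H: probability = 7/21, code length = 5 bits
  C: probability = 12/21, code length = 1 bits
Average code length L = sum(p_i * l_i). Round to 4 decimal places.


Weighted contributions p_i * l_i:
  G: (2/21) * 5 = 10/21
  H: (7/21) * 5 = 35/21
  C: (12/21) * 1 = 12/21
Sum = (10 + 35 + 12)/21 = 57/21

L = 57/21 = 2.7143 bits/symbol


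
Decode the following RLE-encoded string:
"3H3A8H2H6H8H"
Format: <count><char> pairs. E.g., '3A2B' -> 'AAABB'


Expanding each <count><char> pair:
  3H -> 'HHH'
  3A -> 'AAA'
  8H -> 'HHHHHHHH'
  2H -> 'HH'
  6H -> 'HHHHHH'
  8H -> 'HHHHHHHH'

Decoded = HHHAAAHHHHHHHHHHHHHHHHHHHHHHHH


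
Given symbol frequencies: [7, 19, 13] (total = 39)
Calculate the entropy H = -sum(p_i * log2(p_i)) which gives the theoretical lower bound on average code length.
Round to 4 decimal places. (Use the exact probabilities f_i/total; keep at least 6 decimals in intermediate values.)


Per-symbol terms -p_i * log2(p_i) with p_i = f_i/39:
  p = 7/39 = 0.179487: log2(p) = -2.478047, -p*log2(p) = 0.444778
  p = 19/39 = 0.487179: log2(p) = -1.037475, -p*log2(p) = 0.505436
  p = 13/39 = 0.333333: log2(p) = -1.584963, -p*log2(p) = 0.528321
H = 0.444778 + 0.505436 + 0.528321 = 1.478535

H = 1.4785 bits/symbol


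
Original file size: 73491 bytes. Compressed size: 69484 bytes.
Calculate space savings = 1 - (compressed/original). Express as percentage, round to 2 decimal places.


ratio = compressed/original = 69484/73491 = 0.945476
savings = 1 - ratio = 1 - 0.945476 = 0.054524
as a percentage: 0.054524 * 100 = 5.45%

Space savings = 1 - 69484/73491 = 5.45%


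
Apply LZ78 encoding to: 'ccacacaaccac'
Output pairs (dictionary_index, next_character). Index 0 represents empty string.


LZ78 encoding steps:
Dictionary: {0: ''}
Step 1: w='' (idx 0), next='c' -> output (0, 'c'), add 'c' as idx 1
Step 2: w='c' (idx 1), next='a' -> output (1, 'a'), add 'ca' as idx 2
Step 3: w='ca' (idx 2), next='c' -> output (2, 'c'), add 'cac' as idx 3
Step 4: w='' (idx 0), next='a' -> output (0, 'a'), add 'a' as idx 4
Step 5: w='a' (idx 4), next='c' -> output (4, 'c'), add 'ac' as idx 5
Step 6: w='cac' (idx 3), end of input -> output (3, '')


Encoded: [(0, 'c'), (1, 'a'), (2, 'c'), (0, 'a'), (4, 'c'), (3, '')]


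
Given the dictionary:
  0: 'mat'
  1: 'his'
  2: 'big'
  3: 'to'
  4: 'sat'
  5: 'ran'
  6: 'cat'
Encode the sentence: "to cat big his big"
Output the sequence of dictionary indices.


Look up each word in the dictionary:
  'to' -> 3
  'cat' -> 6
  'big' -> 2
  'his' -> 1
  'big' -> 2

Encoded: [3, 6, 2, 1, 2]


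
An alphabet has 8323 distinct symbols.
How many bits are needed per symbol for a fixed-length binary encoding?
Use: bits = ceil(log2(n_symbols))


log2(8323) = 13.0229
Bracket: 2^13 = 8192 < 8323 <= 2^14 = 16384
So ceil(log2(8323)) = 14

bits = ceil(log2(8323)) = ceil(13.0229) = 14 bits


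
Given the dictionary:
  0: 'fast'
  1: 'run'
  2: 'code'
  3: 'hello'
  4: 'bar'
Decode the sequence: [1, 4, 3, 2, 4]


Look up each index in the dictionary:
  1 -> 'run'
  4 -> 'bar'
  3 -> 'hello'
  2 -> 'code'
  4 -> 'bar'

Decoded: "run bar hello code bar"


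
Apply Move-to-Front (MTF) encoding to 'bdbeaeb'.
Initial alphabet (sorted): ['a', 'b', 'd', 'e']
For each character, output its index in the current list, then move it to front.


MTF encoding:
'b': index 1 in ['a', 'b', 'd', 'e'] -> ['b', 'a', 'd', 'e']
'd': index 2 in ['b', 'a', 'd', 'e'] -> ['d', 'b', 'a', 'e']
'b': index 1 in ['d', 'b', 'a', 'e'] -> ['b', 'd', 'a', 'e']
'e': index 3 in ['b', 'd', 'a', 'e'] -> ['e', 'b', 'd', 'a']
'a': index 3 in ['e', 'b', 'd', 'a'] -> ['a', 'e', 'b', 'd']
'e': index 1 in ['a', 'e', 'b', 'd'] -> ['e', 'a', 'b', 'd']
'b': index 2 in ['e', 'a', 'b', 'd'] -> ['b', 'e', 'a', 'd']


Output: [1, 2, 1, 3, 3, 1, 2]


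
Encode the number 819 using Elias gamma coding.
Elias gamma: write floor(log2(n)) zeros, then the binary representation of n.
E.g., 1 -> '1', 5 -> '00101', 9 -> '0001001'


num_bits = floor(log2(819)) + 1 = 10
leading_zeros = num_bits - 1 = 9
binary(819) = 1100110011

Elias gamma(819) = '000000000' + '1100110011' = 0000000001100110011 (19 bits)


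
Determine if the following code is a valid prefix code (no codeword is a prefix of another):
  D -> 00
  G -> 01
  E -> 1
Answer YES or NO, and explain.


Checking each pair (does one codeword prefix another?):
  D='00' vs G='01': no prefix
  D='00' vs E='1': no prefix
  G='01' vs D='00': no prefix
  G='01' vs E='1': no prefix
  E='1' vs D='00': no prefix
  E='1' vs G='01': no prefix
No violation found over all pairs.

YES -- this is a valid prefix code. No codeword is a prefix of any other codeword.


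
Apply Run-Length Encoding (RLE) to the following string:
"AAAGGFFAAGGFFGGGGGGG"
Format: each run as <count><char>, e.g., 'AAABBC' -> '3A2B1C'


Scanning runs left to right:
  i=0: run of 'A' x 3 -> '3A'
  i=3: run of 'G' x 2 -> '2G'
  i=5: run of 'F' x 2 -> '2F'
  i=7: run of 'A' x 2 -> '2A'
  i=9: run of 'G' x 2 -> '2G'
  i=11: run of 'F' x 2 -> '2F'
  i=13: run of 'G' x 7 -> '7G'

RLE = 3A2G2F2A2G2F7G


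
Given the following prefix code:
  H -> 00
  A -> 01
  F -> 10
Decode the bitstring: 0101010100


Decoding step by step:
Bits 01 -> A
Bits 01 -> A
Bits 01 -> A
Bits 01 -> A
Bits 00 -> H


Decoded message: AAAAH


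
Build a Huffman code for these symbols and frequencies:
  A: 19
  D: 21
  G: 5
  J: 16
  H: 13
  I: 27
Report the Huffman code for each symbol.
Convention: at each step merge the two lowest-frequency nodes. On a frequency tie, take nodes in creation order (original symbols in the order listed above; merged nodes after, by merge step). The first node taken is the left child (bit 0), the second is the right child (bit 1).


Huffman tree construction:
Step 1: Merge G(5) + H(13) = 18
Step 2: Merge J(16) + (G+H)(18) = 34
Step 3: Merge A(19) + D(21) = 40
Step 4: Merge I(27) + (J+(G+H))(34) = 61
Step 5: Merge (A+D)(40) + (I+(J+(G+H)))(61) = 101
Read each symbol's code off the tree from the root (left child = 0, right child = 1).

Codes:
  A: 00 (length 2)
  D: 01 (length 2)
  G: 1110 (length 4)
  J: 110 (length 3)
  H: 1111 (length 4)
  I: 10 (length 2)
Average code length: 254/101 = 2.5149 bits/symbol


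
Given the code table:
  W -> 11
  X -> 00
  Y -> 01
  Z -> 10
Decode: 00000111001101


Decoding:
00 -> X
00 -> X
01 -> Y
11 -> W
00 -> X
11 -> W
01 -> Y


Result: XXYWXWY


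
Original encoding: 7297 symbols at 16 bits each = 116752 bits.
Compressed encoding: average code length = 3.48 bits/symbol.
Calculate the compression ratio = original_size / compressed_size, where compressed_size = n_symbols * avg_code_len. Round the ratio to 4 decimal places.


original_size = n_symbols * orig_bits = 7297 * 16 = 116752 bits
compressed_size = n_symbols * avg_code_len = 7297 * 3.48 = 25393.56 bits
ratio = original_size / compressed_size = 116752 / 25393.56 = 4.5977

Compression ratio = 4.5977


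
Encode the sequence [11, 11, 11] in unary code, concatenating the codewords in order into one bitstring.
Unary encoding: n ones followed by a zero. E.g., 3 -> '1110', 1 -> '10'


Encode each number as n ones followed by a terminating 0:
  11 -> 111111111110 (12 bits)
  11 -> 111111111110 (12 bits)
  11 -> 111111111110 (12 bits)
Total length = 12 + 12 + 12 = 36 bits.

Unary([11, 11, 11]) = 111111111110111111111110111111111110 (36 bits)


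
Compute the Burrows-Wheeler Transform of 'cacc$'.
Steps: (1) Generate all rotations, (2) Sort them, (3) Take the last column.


Rotations (sorted):
  0: $cacc -> last char: c
  1: acc$c -> last char: c
  2: c$cac -> last char: c
  3: cacc$ -> last char: $
  4: cc$ca -> last char: a


BWT = ccc$a


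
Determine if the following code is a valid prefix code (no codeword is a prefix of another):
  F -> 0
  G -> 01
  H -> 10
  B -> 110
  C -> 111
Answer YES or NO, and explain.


Checking each pair (does one codeword prefix another?):
  F='0' vs G='01': prefix -- VIOLATION

NO -- this is NOT a valid prefix code. F (0) is a prefix of G (01).


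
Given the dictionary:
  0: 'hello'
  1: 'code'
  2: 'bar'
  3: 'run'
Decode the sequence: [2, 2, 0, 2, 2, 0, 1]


Look up each index in the dictionary:
  2 -> 'bar'
  2 -> 'bar'
  0 -> 'hello'
  2 -> 'bar'
  2 -> 'bar'
  0 -> 'hello'
  1 -> 'code'

Decoded: "bar bar hello bar bar hello code"


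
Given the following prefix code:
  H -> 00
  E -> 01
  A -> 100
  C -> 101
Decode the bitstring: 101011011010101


Decoding step by step:
Bits 101 -> C
Bits 01 -> E
Bits 101 -> C
Bits 101 -> C
Bits 01 -> E
Bits 01 -> E


Decoded message: CECCEE


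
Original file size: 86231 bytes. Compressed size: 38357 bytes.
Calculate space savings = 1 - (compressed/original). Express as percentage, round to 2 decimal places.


ratio = compressed/original = 38357/86231 = 0.444817
savings = 1 - ratio = 1 - 0.444817 = 0.555183
as a percentage: 0.555183 * 100 = 55.52%

Space savings = 1 - 38357/86231 = 55.52%


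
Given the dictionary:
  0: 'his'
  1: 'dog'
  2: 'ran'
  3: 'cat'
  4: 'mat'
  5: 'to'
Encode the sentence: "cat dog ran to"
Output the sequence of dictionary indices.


Look up each word in the dictionary:
  'cat' -> 3
  'dog' -> 1
  'ran' -> 2
  'to' -> 5

Encoded: [3, 1, 2, 5]


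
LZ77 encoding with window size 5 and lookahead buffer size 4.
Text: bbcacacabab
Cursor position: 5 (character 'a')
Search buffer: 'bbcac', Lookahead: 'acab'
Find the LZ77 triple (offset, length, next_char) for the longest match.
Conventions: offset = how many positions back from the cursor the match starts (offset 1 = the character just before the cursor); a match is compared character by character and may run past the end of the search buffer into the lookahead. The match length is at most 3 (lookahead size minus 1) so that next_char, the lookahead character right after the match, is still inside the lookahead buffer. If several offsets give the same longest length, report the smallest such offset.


Try each offset into the search buffer:
  offset=1 (pos 4, char 'c'): match length 0
  offset=2 (pos 3, char 'a'): match length 3
  offset=3 (pos 2, char 'c'): match length 0
  offset=4 (pos 1, char 'b'): match length 0
  offset=5 (pos 0, char 'b'): match length 0
Longest match has length 3 at offset 2.
next_char = character at position 5 + 3 = 8 -> 'b'

Best match: offset=2, length=3 (matching 'aca' starting at position 3)
LZ77 triple: (2, 3, 'b')


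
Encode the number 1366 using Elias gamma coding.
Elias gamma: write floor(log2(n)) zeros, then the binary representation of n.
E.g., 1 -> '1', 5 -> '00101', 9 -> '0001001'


num_bits = floor(log2(1366)) + 1 = 11
leading_zeros = num_bits - 1 = 10
binary(1366) = 10101010110

Elias gamma(1366) = '0000000000' + '10101010110' = 000000000010101010110 (21 bits)


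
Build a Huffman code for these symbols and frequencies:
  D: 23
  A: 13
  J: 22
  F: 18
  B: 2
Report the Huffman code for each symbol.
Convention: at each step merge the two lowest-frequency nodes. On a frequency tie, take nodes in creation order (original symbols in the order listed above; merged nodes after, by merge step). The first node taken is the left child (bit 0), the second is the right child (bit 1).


Huffman tree construction:
Step 1: Merge B(2) + A(13) = 15
Step 2: Merge (B+A)(15) + F(18) = 33
Step 3: Merge J(22) + D(23) = 45
Step 4: Merge ((B+A)+F)(33) + (J+D)(45) = 78
Read each symbol's code off the tree from the root (left child = 0, right child = 1).

Codes:
  D: 11 (length 2)
  A: 001 (length 3)
  J: 10 (length 2)
  F: 01 (length 2)
  B: 000 (length 3)
Average code length: 171/78 = 2.1923 bits/symbol


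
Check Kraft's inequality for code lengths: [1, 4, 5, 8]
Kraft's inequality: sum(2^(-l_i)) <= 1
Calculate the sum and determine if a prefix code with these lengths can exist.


Sum = 2^(-1) + 2^(-4) + 2^(-5) + 2^(-8)
    = 0.5 + 0.0625 + 0.03125 + 0.00390625
    = 153/256 = 0.59765625
Since 0.59765625 <= 1, Kraft's inequality IS satisfied.
A prefix code with these lengths CAN exist.

Kraft sum = 0.59765625. Satisfied.


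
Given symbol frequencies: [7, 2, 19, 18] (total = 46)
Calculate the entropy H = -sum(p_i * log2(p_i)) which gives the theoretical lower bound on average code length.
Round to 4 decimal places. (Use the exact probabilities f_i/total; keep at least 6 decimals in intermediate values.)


Per-symbol terms -p_i * log2(p_i) with p_i = f_i/46:
  p = 7/46 = 0.152174: log2(p) = -2.716207, -p*log2(p) = 0.413336
  p = 2/46 = 0.043478: log2(p) = -4.523562, -p*log2(p) = 0.196677
  p = 19/46 = 0.413043: log2(p) = -1.275634, -p*log2(p) = 0.526892
  p = 18/46 = 0.391304: log2(p) = -1.353637, -p*log2(p) = 0.529684
H = 0.413336 + 0.196677 + 0.526892 + 0.529684 = 1.666589

H = 1.6666 bits/symbol


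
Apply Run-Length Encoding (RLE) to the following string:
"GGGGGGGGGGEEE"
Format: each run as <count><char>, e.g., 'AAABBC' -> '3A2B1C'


Scanning runs left to right:
  i=0: run of 'G' x 10 -> '10G'
  i=10: run of 'E' x 3 -> '3E'

RLE = 10G3E


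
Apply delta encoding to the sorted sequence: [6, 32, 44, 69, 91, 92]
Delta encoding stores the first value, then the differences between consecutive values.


First value: 6
Deltas:
  32 - 6 = 26
  44 - 32 = 12
  69 - 44 = 25
  91 - 69 = 22
  92 - 91 = 1


Delta encoded: [6, 26, 12, 25, 22, 1]


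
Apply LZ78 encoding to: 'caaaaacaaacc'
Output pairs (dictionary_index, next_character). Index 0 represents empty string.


LZ78 encoding steps:
Dictionary: {0: ''}
Step 1: w='' (idx 0), next='c' -> output (0, 'c'), add 'c' as idx 1
Step 2: w='' (idx 0), next='a' -> output (0, 'a'), add 'a' as idx 2
Step 3: w='a' (idx 2), next='a' -> output (2, 'a'), add 'aa' as idx 3
Step 4: w='aa' (idx 3), next='c' -> output (3, 'c'), add 'aac' as idx 4
Step 5: w='aa' (idx 3), next='a' -> output (3, 'a'), add 'aaa' as idx 5
Step 6: w='c' (idx 1), next='c' -> output (1, 'c'), add 'cc' as idx 6


Encoded: [(0, 'c'), (0, 'a'), (2, 'a'), (3, 'c'), (3, 'a'), (1, 'c')]


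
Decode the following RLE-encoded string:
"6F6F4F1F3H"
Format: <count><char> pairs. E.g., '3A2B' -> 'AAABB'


Expanding each <count><char> pair:
  6F -> 'FFFFFF'
  6F -> 'FFFFFF'
  4F -> 'FFFF'
  1F -> 'F'
  3H -> 'HHH'

Decoded = FFFFFFFFFFFFFFFFFHHH


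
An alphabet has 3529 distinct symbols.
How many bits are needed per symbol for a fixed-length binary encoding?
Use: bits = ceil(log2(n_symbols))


log2(3529) = 11.785
Bracket: 2^11 = 2048 < 3529 <= 2^12 = 4096
So ceil(log2(3529)) = 12

bits = ceil(log2(3529)) = ceil(11.785) = 12 bits


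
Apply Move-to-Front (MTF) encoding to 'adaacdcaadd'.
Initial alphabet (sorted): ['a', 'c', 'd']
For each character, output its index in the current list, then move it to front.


MTF encoding:
'a': index 0 in ['a', 'c', 'd'] -> ['a', 'c', 'd']
'd': index 2 in ['a', 'c', 'd'] -> ['d', 'a', 'c']
'a': index 1 in ['d', 'a', 'c'] -> ['a', 'd', 'c']
'a': index 0 in ['a', 'd', 'c'] -> ['a', 'd', 'c']
'c': index 2 in ['a', 'd', 'c'] -> ['c', 'a', 'd']
'd': index 2 in ['c', 'a', 'd'] -> ['d', 'c', 'a']
'c': index 1 in ['d', 'c', 'a'] -> ['c', 'd', 'a']
'a': index 2 in ['c', 'd', 'a'] -> ['a', 'c', 'd']
'a': index 0 in ['a', 'c', 'd'] -> ['a', 'c', 'd']
'd': index 2 in ['a', 'c', 'd'] -> ['d', 'a', 'c']
'd': index 0 in ['d', 'a', 'c'] -> ['d', 'a', 'c']


Output: [0, 2, 1, 0, 2, 2, 1, 2, 0, 2, 0]


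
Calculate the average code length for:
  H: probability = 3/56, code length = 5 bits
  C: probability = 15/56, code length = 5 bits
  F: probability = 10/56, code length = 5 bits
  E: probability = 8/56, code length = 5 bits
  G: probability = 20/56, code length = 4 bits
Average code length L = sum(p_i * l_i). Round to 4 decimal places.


Weighted contributions p_i * l_i:
  H: (3/56) * 5 = 15/56
  C: (15/56) * 5 = 75/56
  F: (10/56) * 5 = 50/56
  E: (8/56) * 5 = 40/56
  G: (20/56) * 4 = 80/56
Sum = (15 + 75 + 50 + 40 + 80)/56 = 260/56

L = 260/56 = 4.6429 bits/symbol


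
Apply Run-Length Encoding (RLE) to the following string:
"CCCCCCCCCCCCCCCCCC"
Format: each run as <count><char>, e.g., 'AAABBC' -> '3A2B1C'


Scanning runs left to right:
  i=0: run of 'C' x 18 -> '18C'

RLE = 18C


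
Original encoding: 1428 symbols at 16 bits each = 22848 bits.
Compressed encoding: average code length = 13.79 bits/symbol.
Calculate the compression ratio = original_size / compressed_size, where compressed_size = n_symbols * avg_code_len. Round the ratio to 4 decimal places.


original_size = n_symbols * orig_bits = 1428 * 16 = 22848 bits
compressed_size = n_symbols * avg_code_len = 1428 * 13.79 = 19692.12 bits
ratio = original_size / compressed_size = 22848 / 19692.12 = 1.1603

Compression ratio = 1.1603


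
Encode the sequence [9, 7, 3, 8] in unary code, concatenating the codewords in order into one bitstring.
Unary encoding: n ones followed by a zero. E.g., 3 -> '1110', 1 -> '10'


Encode each number as n ones followed by a terminating 0:
  9 -> 1111111110 (10 bits)
  7 -> 11111110 (8 bits)
  3 -> 1110 (4 bits)
  8 -> 111111110 (9 bits)
Total length = 10 + 8 + 4 + 9 = 31 bits.

Unary([9, 7, 3, 8]) = 1111111110111111101110111111110 (31 bits)


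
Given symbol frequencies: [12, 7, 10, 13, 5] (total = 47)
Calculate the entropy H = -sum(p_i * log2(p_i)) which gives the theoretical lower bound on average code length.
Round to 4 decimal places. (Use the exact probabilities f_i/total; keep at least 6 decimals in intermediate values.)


Per-symbol terms -p_i * log2(p_i) with p_i = f_i/47:
  p = 12/47 = 0.255319: log2(p) = -1.969626, -p*log2(p) = 0.502883
  p = 7/47 = 0.148936: log2(p) = -2.747234, -p*log2(p) = 0.409163
  p = 10/47 = 0.212766: log2(p) = -2.232661, -p*log2(p) = 0.475034
  p = 13/47 = 0.276596: log2(p) = -1.854149, -p*log2(p) = 0.512850
  p = 5/47 = 0.106383: log2(p) = -3.232661, -p*log2(p) = 0.343900
H = 0.502883 + 0.409163 + 0.475034 + 0.512850 + 0.343900 = 2.243830

H = 2.2438 bits/symbol


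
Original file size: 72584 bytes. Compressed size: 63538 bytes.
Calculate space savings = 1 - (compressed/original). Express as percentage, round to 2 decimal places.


ratio = compressed/original = 63538/72584 = 0.875372
savings = 1 - ratio = 1 - 0.875372 = 0.124628
as a percentage: 0.124628 * 100 = 12.46%

Space savings = 1 - 63538/72584 = 12.46%


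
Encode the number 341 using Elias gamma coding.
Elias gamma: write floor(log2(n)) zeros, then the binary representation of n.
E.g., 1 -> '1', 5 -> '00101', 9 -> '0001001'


num_bits = floor(log2(341)) + 1 = 9
leading_zeros = num_bits - 1 = 8
binary(341) = 101010101

Elias gamma(341) = '00000000' + '101010101' = 00000000101010101 (17 bits)


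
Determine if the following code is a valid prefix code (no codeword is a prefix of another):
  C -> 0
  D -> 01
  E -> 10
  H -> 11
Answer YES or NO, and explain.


Checking each pair (does one codeword prefix another?):
  C='0' vs D='01': prefix -- VIOLATION

NO -- this is NOT a valid prefix code. C (0) is a prefix of D (01).


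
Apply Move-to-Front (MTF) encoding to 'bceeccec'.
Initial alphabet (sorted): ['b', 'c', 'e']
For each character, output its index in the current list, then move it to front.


MTF encoding:
'b': index 0 in ['b', 'c', 'e'] -> ['b', 'c', 'e']
'c': index 1 in ['b', 'c', 'e'] -> ['c', 'b', 'e']
'e': index 2 in ['c', 'b', 'e'] -> ['e', 'c', 'b']
'e': index 0 in ['e', 'c', 'b'] -> ['e', 'c', 'b']
'c': index 1 in ['e', 'c', 'b'] -> ['c', 'e', 'b']
'c': index 0 in ['c', 'e', 'b'] -> ['c', 'e', 'b']
'e': index 1 in ['c', 'e', 'b'] -> ['e', 'c', 'b']
'c': index 1 in ['e', 'c', 'b'] -> ['c', 'e', 'b']


Output: [0, 1, 2, 0, 1, 0, 1, 1]


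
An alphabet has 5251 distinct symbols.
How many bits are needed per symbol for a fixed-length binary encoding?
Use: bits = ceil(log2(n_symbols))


log2(5251) = 12.3584
Bracket: 2^12 = 4096 < 5251 <= 2^13 = 8192
So ceil(log2(5251)) = 13

bits = ceil(log2(5251)) = ceil(12.3584) = 13 bits


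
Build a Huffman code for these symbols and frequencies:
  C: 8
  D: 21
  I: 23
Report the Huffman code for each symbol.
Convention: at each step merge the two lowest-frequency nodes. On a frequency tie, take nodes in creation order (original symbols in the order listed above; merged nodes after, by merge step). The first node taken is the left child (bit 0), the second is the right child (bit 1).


Huffman tree construction:
Step 1: Merge C(8) + D(21) = 29
Step 2: Merge I(23) + (C+D)(29) = 52
Read each symbol's code off the tree from the root (left child = 0, right child = 1).

Codes:
  C: 10 (length 2)
  D: 11 (length 2)
  I: 0 (length 1)
Average code length: 81/52 = 1.5577 bits/symbol


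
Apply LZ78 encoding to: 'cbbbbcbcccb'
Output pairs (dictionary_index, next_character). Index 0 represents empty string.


LZ78 encoding steps:
Dictionary: {0: ''}
Step 1: w='' (idx 0), next='c' -> output (0, 'c'), add 'c' as idx 1
Step 2: w='' (idx 0), next='b' -> output (0, 'b'), add 'b' as idx 2
Step 3: w='b' (idx 2), next='b' -> output (2, 'b'), add 'bb' as idx 3
Step 4: w='b' (idx 2), next='c' -> output (2, 'c'), add 'bc' as idx 4
Step 5: w='bc' (idx 4), next='c' -> output (4, 'c'), add 'bcc' as idx 5
Step 6: w='c' (idx 1), next='b' -> output (1, 'b'), add 'cb' as idx 6


Encoded: [(0, 'c'), (0, 'b'), (2, 'b'), (2, 'c'), (4, 'c'), (1, 'b')]


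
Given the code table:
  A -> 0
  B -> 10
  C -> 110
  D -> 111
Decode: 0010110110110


Decoding:
0 -> A
0 -> A
10 -> B
110 -> C
110 -> C
110 -> C


Result: AABCCC


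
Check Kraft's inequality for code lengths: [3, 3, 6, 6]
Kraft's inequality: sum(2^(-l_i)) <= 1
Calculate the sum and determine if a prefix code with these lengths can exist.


Sum = 2^(-3) + 2^(-3) + 2^(-6) + 2^(-6)
    = 0.125 + 0.125 + 0.015625 + 0.015625
    = 18/64 = 0.28125
Since 0.28125 <= 1, Kraft's inequality IS satisfied.
A prefix code with these lengths CAN exist.

Kraft sum = 0.28125. Satisfied.


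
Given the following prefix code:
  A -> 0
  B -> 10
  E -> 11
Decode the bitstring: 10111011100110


Decoding step by step:
Bits 10 -> B
Bits 11 -> E
Bits 10 -> B
Bits 11 -> E
Bits 10 -> B
Bits 0 -> A
Bits 11 -> E
Bits 0 -> A


Decoded message: BEBEBAEA


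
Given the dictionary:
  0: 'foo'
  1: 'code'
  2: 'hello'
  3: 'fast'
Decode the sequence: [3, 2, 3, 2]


Look up each index in the dictionary:
  3 -> 'fast'
  2 -> 'hello'
  3 -> 'fast'
  2 -> 'hello'

Decoded: "fast hello fast hello"


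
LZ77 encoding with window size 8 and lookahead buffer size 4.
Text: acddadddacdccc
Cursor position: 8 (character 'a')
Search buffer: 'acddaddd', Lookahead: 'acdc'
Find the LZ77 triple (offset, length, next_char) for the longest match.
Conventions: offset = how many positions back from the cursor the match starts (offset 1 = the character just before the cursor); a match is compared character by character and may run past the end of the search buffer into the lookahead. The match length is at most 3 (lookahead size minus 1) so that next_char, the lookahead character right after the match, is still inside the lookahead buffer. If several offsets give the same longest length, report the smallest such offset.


Try each offset into the search buffer:
  offset=1 (pos 7, char 'd'): match length 0
  offset=2 (pos 6, char 'd'): match length 0
  offset=3 (pos 5, char 'd'): match length 0
  offset=4 (pos 4, char 'a'): match length 1
  offset=5 (pos 3, char 'd'): match length 0
  offset=6 (pos 2, char 'd'): match length 0
  offset=7 (pos 1, char 'c'): match length 0
  offset=8 (pos 0, char 'a'): match length 3
Longest match has length 3 at offset 8.
next_char = character at position 8 + 3 = 11 -> 'c'

Best match: offset=8, length=3 (matching 'acd' starting at position 0)
LZ77 triple: (8, 3, 'c')


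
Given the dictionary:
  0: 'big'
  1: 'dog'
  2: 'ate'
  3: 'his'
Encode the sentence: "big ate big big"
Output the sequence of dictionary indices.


Look up each word in the dictionary:
  'big' -> 0
  'ate' -> 2
  'big' -> 0
  'big' -> 0

Encoded: [0, 2, 0, 0]


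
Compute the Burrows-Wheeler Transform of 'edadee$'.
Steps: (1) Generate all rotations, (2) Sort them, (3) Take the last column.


Rotations (sorted):
  0: $edadee -> last char: e
  1: adee$ed -> last char: d
  2: dadee$e -> last char: e
  3: dee$eda -> last char: a
  4: e$edade -> last char: e
  5: edadee$ -> last char: $
  6: ee$edad -> last char: d


BWT = edeae$d


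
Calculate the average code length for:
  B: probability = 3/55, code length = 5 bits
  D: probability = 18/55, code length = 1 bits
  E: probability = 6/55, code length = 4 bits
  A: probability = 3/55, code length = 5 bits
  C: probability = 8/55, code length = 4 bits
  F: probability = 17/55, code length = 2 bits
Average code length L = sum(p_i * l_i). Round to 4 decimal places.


Weighted contributions p_i * l_i:
  B: (3/55) * 5 = 15/55
  D: (18/55) * 1 = 18/55
  E: (6/55) * 4 = 24/55
  A: (3/55) * 5 = 15/55
  C: (8/55) * 4 = 32/55
  F: (17/55) * 2 = 34/55
Sum = (15 + 18 + 24 + 15 + 32 + 34)/55 = 138/55

L = 138/55 = 2.5091 bits/symbol


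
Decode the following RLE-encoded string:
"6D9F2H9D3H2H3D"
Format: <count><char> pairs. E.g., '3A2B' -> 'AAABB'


Expanding each <count><char> pair:
  6D -> 'DDDDDD'
  9F -> 'FFFFFFFFF'
  2H -> 'HH'
  9D -> 'DDDDDDDDD'
  3H -> 'HHH'
  2H -> 'HH'
  3D -> 'DDD'

Decoded = DDDDDDFFFFFFFFFHHDDDDDDDDDHHHHHDDD


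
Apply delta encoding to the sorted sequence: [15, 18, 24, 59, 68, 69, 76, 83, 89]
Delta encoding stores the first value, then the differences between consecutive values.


First value: 15
Deltas:
  18 - 15 = 3
  24 - 18 = 6
  59 - 24 = 35
  68 - 59 = 9
  69 - 68 = 1
  76 - 69 = 7
  83 - 76 = 7
  89 - 83 = 6


Delta encoded: [15, 3, 6, 35, 9, 1, 7, 7, 6]


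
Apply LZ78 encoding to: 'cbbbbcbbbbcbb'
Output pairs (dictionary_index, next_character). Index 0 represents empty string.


LZ78 encoding steps:
Dictionary: {0: ''}
Step 1: w='' (idx 0), next='c' -> output (0, 'c'), add 'c' as idx 1
Step 2: w='' (idx 0), next='b' -> output (0, 'b'), add 'b' as idx 2
Step 3: w='b' (idx 2), next='b' -> output (2, 'b'), add 'bb' as idx 3
Step 4: w='b' (idx 2), next='c' -> output (2, 'c'), add 'bc' as idx 4
Step 5: w='bb' (idx 3), next='b' -> output (3, 'b'), add 'bbb' as idx 5
Step 6: w='bc' (idx 4), next='b' -> output (4, 'b'), add 'bcb' as idx 6
Step 7: w='b' (idx 2), end of input -> output (2, '')


Encoded: [(0, 'c'), (0, 'b'), (2, 'b'), (2, 'c'), (3, 'b'), (4, 'b'), (2, '')]
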